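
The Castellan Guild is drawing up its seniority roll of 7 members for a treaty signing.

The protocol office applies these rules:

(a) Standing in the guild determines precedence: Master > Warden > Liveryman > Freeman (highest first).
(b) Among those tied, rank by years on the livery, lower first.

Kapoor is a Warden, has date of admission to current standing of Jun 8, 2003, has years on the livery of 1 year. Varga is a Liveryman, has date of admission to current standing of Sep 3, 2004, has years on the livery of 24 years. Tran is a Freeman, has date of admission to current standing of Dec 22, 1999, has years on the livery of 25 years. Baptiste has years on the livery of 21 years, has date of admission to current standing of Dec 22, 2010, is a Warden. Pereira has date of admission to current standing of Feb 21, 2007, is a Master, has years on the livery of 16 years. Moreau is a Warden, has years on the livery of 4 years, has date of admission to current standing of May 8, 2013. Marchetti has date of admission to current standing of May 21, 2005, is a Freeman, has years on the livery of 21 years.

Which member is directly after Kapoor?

By standing in the guild: Pereira (Master); then Kapoor, Moreau and Baptiste (Warden); then Varga (Liveryman); then Marchetti and Tran (Freeman).
Among Kapoor, Moreau and Baptiste, by years on the livery (lower first): Kapoor (1 year) before Moreau (4 years) before Baptiste (21 years).
Among Marchetti and Tran, by years on the livery (lower first): Marchetti (21 years) before Tran (25 years).
Order: Pereira, Kapoor, Moreau, Baptiste, Varga, Marchetti, Tran.

Moreau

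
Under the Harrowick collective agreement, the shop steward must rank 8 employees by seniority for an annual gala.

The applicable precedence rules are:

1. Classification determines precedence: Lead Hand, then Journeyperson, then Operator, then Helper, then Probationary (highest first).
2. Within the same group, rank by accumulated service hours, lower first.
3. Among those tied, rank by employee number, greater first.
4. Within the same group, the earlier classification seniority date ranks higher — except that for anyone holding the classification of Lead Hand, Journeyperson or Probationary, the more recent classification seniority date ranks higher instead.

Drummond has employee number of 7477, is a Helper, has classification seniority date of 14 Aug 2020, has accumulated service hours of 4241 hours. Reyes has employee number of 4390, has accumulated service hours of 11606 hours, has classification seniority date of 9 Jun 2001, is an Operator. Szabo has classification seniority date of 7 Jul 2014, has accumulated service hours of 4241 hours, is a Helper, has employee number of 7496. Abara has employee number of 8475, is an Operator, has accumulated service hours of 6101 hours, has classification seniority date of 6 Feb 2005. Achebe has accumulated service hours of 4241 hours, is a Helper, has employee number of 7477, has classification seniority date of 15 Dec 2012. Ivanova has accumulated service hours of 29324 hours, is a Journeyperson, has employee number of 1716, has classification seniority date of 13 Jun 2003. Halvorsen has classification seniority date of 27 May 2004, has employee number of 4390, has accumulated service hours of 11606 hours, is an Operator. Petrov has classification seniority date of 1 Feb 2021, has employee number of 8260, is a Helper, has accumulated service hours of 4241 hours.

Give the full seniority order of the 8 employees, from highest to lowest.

By classification: Ivanova (Journeyperson); then Abara, Reyes and Halvorsen (Operator); then Petrov, Szabo, Achebe and Drummond (Helper).
Among Abara, Reyes and Halvorsen, by accumulated service hours (lower first): Abara (6101 hours) before Reyes and Halvorsen (11606 hours).
Reyes and Halvorsen both have employee number 4390, so the next rule applies.
Among Reyes and Halvorsen, by classification seniority date (earlier first): Reyes (9 Jun 2001) before Halvorsen (27 May 2004).
Petrov, Szabo, Achebe and Drummond all have accumulated service hours 4241 hours, so the next rule applies.
Among Petrov, Szabo, Achebe and Drummond, by employee number (higher first): Petrov (8260) before Szabo (7496) before Achebe and Drummond (7477).
Among Achebe and Drummond, by classification seniority date (earlier first): Achebe (15 Dec 2012) before Drummond (14 Aug 2020).
Full order: Ivanova, Abara, Reyes, Halvorsen, Petrov, Szabo, Achebe, Drummond.

Ivanova, Abara, Reyes, Halvorsen, Petrov, Szabo, Achebe, Drummond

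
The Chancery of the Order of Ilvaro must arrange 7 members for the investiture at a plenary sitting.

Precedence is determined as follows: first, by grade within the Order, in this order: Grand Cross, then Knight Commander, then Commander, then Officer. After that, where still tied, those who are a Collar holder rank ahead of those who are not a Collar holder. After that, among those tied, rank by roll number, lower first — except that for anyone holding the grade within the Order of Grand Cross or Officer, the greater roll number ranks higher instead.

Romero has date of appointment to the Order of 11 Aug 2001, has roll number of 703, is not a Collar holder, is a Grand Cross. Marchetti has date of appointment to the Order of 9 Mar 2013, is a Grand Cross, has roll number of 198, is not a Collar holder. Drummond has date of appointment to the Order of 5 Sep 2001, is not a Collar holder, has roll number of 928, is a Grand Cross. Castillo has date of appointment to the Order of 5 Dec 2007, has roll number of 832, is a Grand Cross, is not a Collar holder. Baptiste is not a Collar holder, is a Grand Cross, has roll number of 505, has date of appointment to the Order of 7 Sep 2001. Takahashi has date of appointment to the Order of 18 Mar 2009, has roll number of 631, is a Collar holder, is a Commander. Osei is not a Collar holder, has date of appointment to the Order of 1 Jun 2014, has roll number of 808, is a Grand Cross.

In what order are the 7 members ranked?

By grade within the Order: Drummond, Castillo, Osei, Romero, Baptiste and Marchetti (Grand Cross); then Takahashi (Commander).
Drummond, Castillo, Osei, Romero, Baptiste and Marchetti are each not a Collar holder, so the next rule applies.
Among Drummond, Castillo, Osei, Romero, Baptiste and Marchetti, by roll number (higher first) (reversed rule for this group): Drummond (928) before Castillo (832) before Osei (808) before Romero (703) before Baptiste (505) before Marchetti (198).
Full order: Drummond, Castillo, Osei, Romero, Baptiste, Marchetti, Takahashi.

Drummond, Castillo, Osei, Romero, Baptiste, Marchetti, Takahashi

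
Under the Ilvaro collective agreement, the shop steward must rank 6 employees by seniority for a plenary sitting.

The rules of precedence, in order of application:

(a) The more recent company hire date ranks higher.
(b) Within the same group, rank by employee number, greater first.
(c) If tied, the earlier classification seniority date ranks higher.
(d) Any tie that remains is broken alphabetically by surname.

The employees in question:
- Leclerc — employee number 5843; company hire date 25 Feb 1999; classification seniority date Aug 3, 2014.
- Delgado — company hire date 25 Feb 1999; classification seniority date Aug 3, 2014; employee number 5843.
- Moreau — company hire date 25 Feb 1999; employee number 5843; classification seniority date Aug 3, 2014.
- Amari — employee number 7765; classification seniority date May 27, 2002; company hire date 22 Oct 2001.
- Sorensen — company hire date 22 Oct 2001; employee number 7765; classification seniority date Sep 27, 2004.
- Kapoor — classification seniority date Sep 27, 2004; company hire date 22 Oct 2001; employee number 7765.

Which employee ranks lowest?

By company hire date (later first): Amari, Kapoor and Sorensen (each 22 Oct 2001); then Delgado, Leclerc and Moreau (each 25 Feb 1999).
Amari, Kapoor and Sorensen all have employee number 7765, so the next rule applies.
Among Amari, Kapoor and Sorensen, by classification seniority date (earlier first): Amari (May 27, 2002) before Kapoor and Sorensen (Sep 27, 2004).
Among Kapoor and Sorensen, alphabetically by surname: Kapoor before Sorensen.
Delgado, Leclerc and Moreau all have employee number 5843, so the next rule applies.
Delgado, Leclerc and Moreau all have classification seniority date Aug 3, 2014, so the next rule applies.
Among Delgado, Leclerc and Moreau, alphabetically by surname: Delgado before Leclerc before Moreau.
Order: Amari, Kapoor, Sorensen, Delgado, Leclerc, Moreau.

Moreau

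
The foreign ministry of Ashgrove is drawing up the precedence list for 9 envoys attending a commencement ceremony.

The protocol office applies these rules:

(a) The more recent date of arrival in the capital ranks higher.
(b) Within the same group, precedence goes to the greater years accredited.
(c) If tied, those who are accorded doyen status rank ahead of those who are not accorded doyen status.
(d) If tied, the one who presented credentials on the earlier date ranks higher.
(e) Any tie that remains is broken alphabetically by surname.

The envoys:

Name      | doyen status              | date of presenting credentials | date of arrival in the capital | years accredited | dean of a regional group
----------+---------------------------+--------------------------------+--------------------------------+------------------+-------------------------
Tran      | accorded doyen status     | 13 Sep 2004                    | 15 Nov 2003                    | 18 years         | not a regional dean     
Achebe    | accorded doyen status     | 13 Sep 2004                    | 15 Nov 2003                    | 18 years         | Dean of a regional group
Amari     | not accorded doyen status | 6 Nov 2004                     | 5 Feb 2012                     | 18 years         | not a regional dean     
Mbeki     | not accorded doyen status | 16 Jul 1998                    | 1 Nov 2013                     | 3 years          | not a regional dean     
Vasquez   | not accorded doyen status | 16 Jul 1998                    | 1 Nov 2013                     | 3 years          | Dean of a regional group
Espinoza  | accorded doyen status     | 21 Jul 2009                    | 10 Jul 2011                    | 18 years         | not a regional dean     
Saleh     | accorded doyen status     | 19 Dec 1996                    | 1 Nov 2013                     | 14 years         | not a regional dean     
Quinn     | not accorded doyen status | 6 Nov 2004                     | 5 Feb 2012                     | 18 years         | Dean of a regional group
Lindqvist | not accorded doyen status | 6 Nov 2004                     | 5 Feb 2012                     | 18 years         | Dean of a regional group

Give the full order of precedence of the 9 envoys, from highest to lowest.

Saleh, Mbeki, Vasquez, Amari, Lindqvist, Quinn, Espinoza, Achebe, Tran

By date of arrival in the capital (later first): Saleh, Mbeki and Vasquez (each 1 Nov 2013); then Amari, Lindqvist and Quinn (each 5 Feb 2012); then Espinoza (10 Jul 2011); then Achebe and Tran (both 15 Nov 2003).
Among Saleh, Mbeki and Vasquez, by years accredited (higher first): Saleh (14 years) before Mbeki and Vasquez (3 years).
Mbeki and Vasquez are each not accorded doyen status, so the next rule applies.
Mbeki and Vasquez both have date of presenting credentials 16 Jul 1998, so the next rule applies.
Among Mbeki and Vasquez, alphabetically by surname: Mbeki before Vasquez.
Amari, Lindqvist and Quinn all have years accredited 18 years, so the next rule applies.
Amari, Lindqvist and Quinn are each not accorded doyen status, so the next rule applies.
Amari, Lindqvist and Quinn all have date of presenting credentials 6 Nov 2004, so the next rule applies.
Among Amari, Lindqvist and Quinn, alphabetically by surname: Amari before Lindqvist before Quinn.
Achebe and Tran both have years accredited 18 years, so the next rule applies.
Achebe and Tran are each accorded doyen status, so the next rule applies.
Achebe and Tran both have date of presenting credentials 13 Sep 2004, so the next rule applies.
Among Achebe and Tran, alphabetically by surname: Achebe before Tran.
Full order: Saleh, Mbeki, Vasquez, Amari, Lindqvist, Quinn, Espinoza, Achebe, Tran.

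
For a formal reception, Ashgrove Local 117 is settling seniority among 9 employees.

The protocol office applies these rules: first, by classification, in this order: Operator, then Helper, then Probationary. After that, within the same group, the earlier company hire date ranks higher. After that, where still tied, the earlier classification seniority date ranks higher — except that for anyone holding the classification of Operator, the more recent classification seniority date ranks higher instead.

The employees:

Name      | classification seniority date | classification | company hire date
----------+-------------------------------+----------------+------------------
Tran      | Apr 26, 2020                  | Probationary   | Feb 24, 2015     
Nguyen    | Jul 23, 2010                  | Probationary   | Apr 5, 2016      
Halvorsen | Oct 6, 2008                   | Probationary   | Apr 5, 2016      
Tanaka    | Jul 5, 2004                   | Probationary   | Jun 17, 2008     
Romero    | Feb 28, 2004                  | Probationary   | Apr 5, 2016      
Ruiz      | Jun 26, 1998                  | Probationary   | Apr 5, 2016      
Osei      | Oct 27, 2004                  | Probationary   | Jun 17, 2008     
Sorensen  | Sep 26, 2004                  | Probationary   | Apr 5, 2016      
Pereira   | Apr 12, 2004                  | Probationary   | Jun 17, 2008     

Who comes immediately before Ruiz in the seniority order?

By classification: Pereira, Tanaka, Osei, Tran, Ruiz, Romero, Sorensen, Halvorsen and Nguyen (Probationary).
Among Pereira, Tanaka, Osei, Tran, Ruiz, Romero, Sorensen, Halvorsen and Nguyen, by company hire date (earlier first): Pereira, Tanaka and Osei (Jun 17, 2008) before Tran (Feb 24, 2015) before Ruiz, Romero, Sorensen, Halvorsen and Nguyen (Apr 5, 2016).
Among Pereira, Tanaka and Osei, by classification seniority date (earlier first): Pereira (Apr 12, 2004) before Tanaka (Jul 5, 2004) before Osei (Oct 27, 2004).
Among Ruiz, Romero, Sorensen, Halvorsen and Nguyen, by classification seniority date (earlier first): Ruiz (Jun 26, 1998) before Romero (Feb 28, 2004) before Sorensen (Sep 26, 2004) before Halvorsen (Oct 6, 2008) before Nguyen (Jul 23, 2010).
Order: Pereira, Tanaka, Osei, Tran, Ruiz, Romero, Sorensen, Halvorsen, Nguyen.

Tran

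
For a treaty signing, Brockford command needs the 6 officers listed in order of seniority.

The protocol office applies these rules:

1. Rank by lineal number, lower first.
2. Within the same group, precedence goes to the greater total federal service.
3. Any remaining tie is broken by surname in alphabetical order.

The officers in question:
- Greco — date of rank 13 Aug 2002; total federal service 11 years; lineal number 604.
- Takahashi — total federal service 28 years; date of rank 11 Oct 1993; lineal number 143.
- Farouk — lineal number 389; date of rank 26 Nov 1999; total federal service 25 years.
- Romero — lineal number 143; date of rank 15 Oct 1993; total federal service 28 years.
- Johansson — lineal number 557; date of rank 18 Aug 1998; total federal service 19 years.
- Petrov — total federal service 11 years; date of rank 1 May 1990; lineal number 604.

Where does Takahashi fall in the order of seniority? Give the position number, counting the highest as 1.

By lineal number (lower first): Romero and Takahashi (both 143); then Farouk (389); then Johansson (557); then Greco and Petrov (both 604).
Romero and Takahashi both have total federal service 28 years, so the next rule applies.
Among Romero and Takahashi, alphabetically by surname: Romero before Takahashi.
Greco and Petrov both have total federal service 11 years, so the next rule applies.
Among Greco and Petrov, alphabetically by surname: Greco before Petrov.
Order: Romero, Takahashi, Farouk, Johansson, Greco, Petrov. So position 2.

2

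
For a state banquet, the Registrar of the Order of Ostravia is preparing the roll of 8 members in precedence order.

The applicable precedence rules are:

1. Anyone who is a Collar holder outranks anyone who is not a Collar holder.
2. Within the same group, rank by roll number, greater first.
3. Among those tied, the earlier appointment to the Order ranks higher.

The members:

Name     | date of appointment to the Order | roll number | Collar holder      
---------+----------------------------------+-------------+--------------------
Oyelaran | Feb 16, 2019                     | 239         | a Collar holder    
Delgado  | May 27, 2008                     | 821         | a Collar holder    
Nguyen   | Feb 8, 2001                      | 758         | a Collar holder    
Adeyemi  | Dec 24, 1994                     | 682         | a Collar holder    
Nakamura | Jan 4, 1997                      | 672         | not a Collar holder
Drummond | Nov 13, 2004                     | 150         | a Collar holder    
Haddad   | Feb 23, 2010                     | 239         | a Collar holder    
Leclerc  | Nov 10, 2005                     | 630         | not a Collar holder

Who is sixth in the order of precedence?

Drummond

By the first rule: Delgado, Nguyen, Adeyemi, Haddad, Oyelaran and Drummond (each a Collar holder); then Nakamura and Leclerc (both not a Collar holder).
Among Delgado, Nguyen, Adeyemi, Haddad, Oyelaran and Drummond, by roll number (higher first): Delgado (821) before Nguyen (758) before Adeyemi (682) before Haddad and Oyelaran (239) before Drummond (150).
Among Haddad and Oyelaran, by date of appointment to the Order (earlier first): Haddad (Feb 23, 2010) before Oyelaran (Feb 16, 2019).
Among Nakamura and Leclerc, by roll number (higher first): Nakamura (672) before Leclerc (630).
Order: Delgado, Nguyen, Adeyemi, Haddad, Oyelaran, Drummond, Nakamura, Leclerc.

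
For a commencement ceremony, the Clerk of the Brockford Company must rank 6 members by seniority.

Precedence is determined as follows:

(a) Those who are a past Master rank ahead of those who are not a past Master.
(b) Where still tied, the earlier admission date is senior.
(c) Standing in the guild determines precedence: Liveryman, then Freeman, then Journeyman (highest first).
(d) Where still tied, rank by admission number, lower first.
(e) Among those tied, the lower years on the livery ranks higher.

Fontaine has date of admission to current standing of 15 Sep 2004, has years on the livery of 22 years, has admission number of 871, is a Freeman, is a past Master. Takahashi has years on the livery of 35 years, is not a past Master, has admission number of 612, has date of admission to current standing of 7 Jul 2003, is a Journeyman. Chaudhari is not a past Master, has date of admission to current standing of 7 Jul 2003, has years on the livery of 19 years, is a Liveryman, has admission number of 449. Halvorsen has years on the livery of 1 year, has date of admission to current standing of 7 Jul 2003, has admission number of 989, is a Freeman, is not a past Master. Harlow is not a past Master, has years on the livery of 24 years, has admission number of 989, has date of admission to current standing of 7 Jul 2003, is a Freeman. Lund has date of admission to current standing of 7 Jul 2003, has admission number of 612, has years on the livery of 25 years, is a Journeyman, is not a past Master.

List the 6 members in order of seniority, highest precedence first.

By the first rule: Fontaine (a past Master); then Chaudhari, Halvorsen, Harlow, Lund and Takahashi (each not a past Master).
Chaudhari, Halvorsen, Harlow, Lund and Takahashi all have date of admission to current standing 7 Jul 2003, so the next rule applies.
Among Chaudhari, Halvorsen, Harlow, Lund and Takahashi, by standing in the guild: Chaudhari (Liveryman) before Halvorsen and Harlow (Freeman) before Lund and Takahashi (Journeyman).
Halvorsen and Harlow both have admission number 989, so the next rule applies.
Among Halvorsen and Harlow, by years on the livery (lower first): Halvorsen (1 year) before Harlow (24 years).
Lund and Takahashi both have admission number 612, so the next rule applies.
Among Lund and Takahashi, by years on the livery (lower first): Lund (25 years) before Takahashi (35 years).
Full order: Fontaine, Chaudhari, Halvorsen, Harlow, Lund, Takahashi.

Fontaine, Chaudhari, Halvorsen, Harlow, Lund, Takahashi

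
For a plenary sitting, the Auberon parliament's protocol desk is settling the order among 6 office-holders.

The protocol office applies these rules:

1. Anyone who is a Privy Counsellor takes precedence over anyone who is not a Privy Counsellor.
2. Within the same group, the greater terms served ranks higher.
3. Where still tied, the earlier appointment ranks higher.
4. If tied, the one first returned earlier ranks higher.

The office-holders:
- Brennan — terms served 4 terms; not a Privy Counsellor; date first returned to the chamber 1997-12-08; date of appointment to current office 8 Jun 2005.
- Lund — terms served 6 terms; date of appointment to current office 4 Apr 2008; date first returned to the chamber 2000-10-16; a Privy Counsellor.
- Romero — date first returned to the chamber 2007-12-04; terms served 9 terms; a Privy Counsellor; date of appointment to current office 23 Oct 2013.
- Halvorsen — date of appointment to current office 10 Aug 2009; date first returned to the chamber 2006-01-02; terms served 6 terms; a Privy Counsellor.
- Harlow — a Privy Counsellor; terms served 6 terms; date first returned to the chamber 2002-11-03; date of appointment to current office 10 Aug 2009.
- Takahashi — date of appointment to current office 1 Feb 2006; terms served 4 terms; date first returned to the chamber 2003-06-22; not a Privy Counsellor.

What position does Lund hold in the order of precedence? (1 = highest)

2

By the first rule: Romero, Lund, Harlow and Halvorsen (each a Privy Counsellor); then Brennan and Takahashi (both not a Privy Counsellor).
Among Romero, Lund, Harlow and Halvorsen, by terms served (higher first): Romero (9 terms) before Lund, Harlow and Halvorsen (6 terms).
Among Lund, Harlow and Halvorsen, by date of appointment to current office (earlier first): Lund (4 Apr 2008) before Harlow and Halvorsen (10 Aug 2009).
Among Harlow and Halvorsen, by date first returned to the chamber (earlier first): Harlow (2002-11-03) before Halvorsen (2006-01-02).
Brennan and Takahashi both have terms served 4 terms, so the next rule applies.
Among Brennan and Takahashi, by date of appointment to current office (earlier first): Brennan (8 Jun 2005) before Takahashi (1 Feb 2006).
Order: Romero, Lund, Harlow, Halvorsen, Brennan, Takahashi. So position 2.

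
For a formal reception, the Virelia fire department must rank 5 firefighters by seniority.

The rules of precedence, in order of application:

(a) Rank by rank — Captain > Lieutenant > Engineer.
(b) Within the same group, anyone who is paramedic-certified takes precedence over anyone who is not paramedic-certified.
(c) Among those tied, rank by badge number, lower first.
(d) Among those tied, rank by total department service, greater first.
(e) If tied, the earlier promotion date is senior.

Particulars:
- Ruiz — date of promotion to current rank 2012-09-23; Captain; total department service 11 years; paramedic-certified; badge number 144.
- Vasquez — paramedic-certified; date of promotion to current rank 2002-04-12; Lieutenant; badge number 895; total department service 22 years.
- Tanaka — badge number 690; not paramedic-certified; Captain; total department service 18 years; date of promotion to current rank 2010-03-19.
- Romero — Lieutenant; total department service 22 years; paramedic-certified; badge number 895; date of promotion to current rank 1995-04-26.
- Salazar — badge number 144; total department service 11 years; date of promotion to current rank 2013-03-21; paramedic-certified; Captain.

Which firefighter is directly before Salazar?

By rank: Ruiz, Salazar and Tanaka (Captain); then Romero and Vasquez (Lieutenant).
Among Ruiz, Salazar and Tanaka, paramedic-certified before not paramedic-certified: Ruiz and Salazar (paramedic-certified) before Tanaka (not paramedic-certified).
Ruiz and Salazar both have badge number 144, so the next rule applies.
Ruiz and Salazar both have total department service 11 years, so the next rule applies.
Among Ruiz and Salazar, by date of promotion to current rank (earlier first): Ruiz (2012-09-23) before Salazar (2013-03-21).
Romero and Vasquez are each paramedic-certified, so the next rule applies.
Romero and Vasquez both have badge number 895, so the next rule applies.
Romero and Vasquez both have total department service 22 years, so the next rule applies.
Among Romero and Vasquez, by date of promotion to current rank (earlier first): Romero (1995-04-26) before Vasquez (2002-04-12).
Order: Ruiz, Salazar, Tanaka, Romero, Vasquez.

Ruiz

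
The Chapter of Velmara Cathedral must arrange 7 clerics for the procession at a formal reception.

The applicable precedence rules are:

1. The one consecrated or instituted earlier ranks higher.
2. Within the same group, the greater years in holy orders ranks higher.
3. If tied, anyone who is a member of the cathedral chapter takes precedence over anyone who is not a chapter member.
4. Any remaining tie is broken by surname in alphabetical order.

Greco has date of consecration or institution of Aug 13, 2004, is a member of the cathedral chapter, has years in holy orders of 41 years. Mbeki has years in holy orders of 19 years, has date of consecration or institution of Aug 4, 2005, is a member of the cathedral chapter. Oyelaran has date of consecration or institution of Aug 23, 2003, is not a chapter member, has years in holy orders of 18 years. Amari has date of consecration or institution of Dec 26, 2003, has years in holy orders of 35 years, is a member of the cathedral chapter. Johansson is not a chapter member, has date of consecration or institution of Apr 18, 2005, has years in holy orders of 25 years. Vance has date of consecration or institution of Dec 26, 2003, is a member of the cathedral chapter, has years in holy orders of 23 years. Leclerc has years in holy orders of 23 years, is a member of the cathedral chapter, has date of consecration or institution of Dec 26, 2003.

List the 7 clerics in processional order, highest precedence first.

Oyelaran, Amari, Leclerc, Vance, Greco, Johansson, Mbeki

By date of consecration or institution (earlier first): Oyelaran (Aug 23, 2003); then Amari, Leclerc and Vance (each Dec 26, 2003); then Greco (Aug 13, 2004); then Johansson (Apr 18, 2005); then Mbeki (Aug 4, 2005).
Among Amari, Leclerc and Vance, by years in holy orders (higher first): Amari (35 years) before Leclerc and Vance (23 years).
Leclerc and Vance are each a member of the cathedral chapter, so the next rule applies.
Among Leclerc and Vance, alphabetically by surname: Leclerc before Vance.
Full order: Oyelaran, Amari, Leclerc, Vance, Greco, Johansson, Mbeki.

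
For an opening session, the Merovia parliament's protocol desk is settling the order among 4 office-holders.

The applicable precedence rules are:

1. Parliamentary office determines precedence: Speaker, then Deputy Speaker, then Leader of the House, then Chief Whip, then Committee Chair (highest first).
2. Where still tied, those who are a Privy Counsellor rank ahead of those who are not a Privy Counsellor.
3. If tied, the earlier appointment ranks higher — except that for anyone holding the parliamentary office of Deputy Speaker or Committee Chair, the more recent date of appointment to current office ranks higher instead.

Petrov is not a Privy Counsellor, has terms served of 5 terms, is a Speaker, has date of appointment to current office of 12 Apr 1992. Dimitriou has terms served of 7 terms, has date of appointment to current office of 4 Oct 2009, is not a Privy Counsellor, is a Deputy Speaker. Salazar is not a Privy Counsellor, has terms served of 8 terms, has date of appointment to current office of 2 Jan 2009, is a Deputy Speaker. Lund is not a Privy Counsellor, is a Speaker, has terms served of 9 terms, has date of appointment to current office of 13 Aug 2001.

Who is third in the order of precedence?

By parliamentary office: Petrov and Lund (Speaker); then Dimitriou and Salazar (Deputy Speaker).
Petrov and Lund are each not a Privy Counsellor, so the next rule applies.
Among Petrov and Lund, by date of appointment to current office (earlier first): Petrov (12 Apr 1992) before Lund (13 Aug 2001).
Dimitriou and Salazar are each not a Privy Counsellor, so the next rule applies.
Among Dimitriou and Salazar, by date of appointment to current office (later first) (reversed rule for this group): Dimitriou (4 Oct 2009) before Salazar (2 Jan 2009).
Order: Petrov, Lund, Dimitriou, Salazar.

Dimitriou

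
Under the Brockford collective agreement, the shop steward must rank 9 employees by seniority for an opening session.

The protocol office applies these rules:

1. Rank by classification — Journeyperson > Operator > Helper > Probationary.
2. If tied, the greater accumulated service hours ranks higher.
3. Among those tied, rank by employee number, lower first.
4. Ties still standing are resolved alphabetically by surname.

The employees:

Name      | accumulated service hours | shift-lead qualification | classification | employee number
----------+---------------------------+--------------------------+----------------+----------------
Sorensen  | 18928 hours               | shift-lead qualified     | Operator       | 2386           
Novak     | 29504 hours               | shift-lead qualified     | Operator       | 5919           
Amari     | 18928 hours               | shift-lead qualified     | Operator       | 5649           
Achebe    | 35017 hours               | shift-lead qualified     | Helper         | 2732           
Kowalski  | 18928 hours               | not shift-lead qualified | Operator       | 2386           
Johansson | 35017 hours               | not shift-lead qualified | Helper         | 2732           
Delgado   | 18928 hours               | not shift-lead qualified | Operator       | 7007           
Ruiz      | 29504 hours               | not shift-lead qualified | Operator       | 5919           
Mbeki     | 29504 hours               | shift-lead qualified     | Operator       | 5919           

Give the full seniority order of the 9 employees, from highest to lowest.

Mbeki, Novak, Ruiz, Kowalski, Sorensen, Amari, Delgado, Achebe, Johansson

By classification: Mbeki, Novak, Ruiz, Kowalski, Sorensen, Amari and Delgado (Operator); then Achebe and Johansson (Helper).
Among Mbeki, Novak, Ruiz, Kowalski, Sorensen, Amari and Delgado, by accumulated service hours (higher first): Mbeki, Novak and Ruiz (29504 hours) before Kowalski, Sorensen, Amari and Delgado (18928 hours).
Mbeki, Novak and Ruiz all have employee number 5919, so the next rule applies.
Among Mbeki, Novak and Ruiz, alphabetically by surname: Mbeki before Novak before Ruiz.
Among Kowalski, Sorensen, Amari and Delgado, by employee number (lower first): Kowalski and Sorensen (2386) before Amari (5649) before Delgado (7007).
Among Kowalski and Sorensen, alphabetically by surname: Kowalski before Sorensen.
Achebe and Johansson both have accumulated service hours 35017 hours, so the next rule applies.
Achebe and Johansson both have employee number 2732, so the next rule applies.
Among Achebe and Johansson, alphabetically by surname: Achebe before Johansson.
Full order: Mbeki, Novak, Ruiz, Kowalski, Sorensen, Amari, Delgado, Achebe, Johansson.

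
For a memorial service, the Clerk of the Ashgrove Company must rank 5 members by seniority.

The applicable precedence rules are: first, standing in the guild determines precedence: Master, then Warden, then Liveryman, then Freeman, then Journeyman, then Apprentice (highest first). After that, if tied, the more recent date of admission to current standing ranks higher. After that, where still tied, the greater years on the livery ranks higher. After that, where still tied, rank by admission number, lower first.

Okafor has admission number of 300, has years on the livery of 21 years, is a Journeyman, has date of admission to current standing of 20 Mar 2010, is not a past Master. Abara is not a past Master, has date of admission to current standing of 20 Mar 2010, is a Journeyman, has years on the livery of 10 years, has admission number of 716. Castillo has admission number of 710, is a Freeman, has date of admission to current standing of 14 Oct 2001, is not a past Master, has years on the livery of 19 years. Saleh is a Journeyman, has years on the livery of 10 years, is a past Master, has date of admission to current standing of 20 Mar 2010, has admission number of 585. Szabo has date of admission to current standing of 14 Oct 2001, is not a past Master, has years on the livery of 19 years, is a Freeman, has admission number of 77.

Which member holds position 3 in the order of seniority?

By standing in the guild: Szabo and Castillo (Freeman); then Okafor, Saleh and Abara (Journeyman).
Szabo and Castillo both have date of admission to current standing 14 Oct 2001, so the next rule applies.
Szabo and Castillo both have years on the livery 19 years, so the next rule applies.
Among Szabo and Castillo, by admission number (lower first): Szabo (77) before Castillo (710).
Okafor, Saleh and Abara all have date of admission to current standing 20 Mar 2010, so the next rule applies.
Among Okafor, Saleh and Abara, by years on the livery (higher first): Okafor (21 years) before Saleh and Abara (10 years).
Among Saleh and Abara, by admission number (lower first): Saleh (585) before Abara (716).
Order: Szabo, Castillo, Okafor, Saleh, Abara.

Okafor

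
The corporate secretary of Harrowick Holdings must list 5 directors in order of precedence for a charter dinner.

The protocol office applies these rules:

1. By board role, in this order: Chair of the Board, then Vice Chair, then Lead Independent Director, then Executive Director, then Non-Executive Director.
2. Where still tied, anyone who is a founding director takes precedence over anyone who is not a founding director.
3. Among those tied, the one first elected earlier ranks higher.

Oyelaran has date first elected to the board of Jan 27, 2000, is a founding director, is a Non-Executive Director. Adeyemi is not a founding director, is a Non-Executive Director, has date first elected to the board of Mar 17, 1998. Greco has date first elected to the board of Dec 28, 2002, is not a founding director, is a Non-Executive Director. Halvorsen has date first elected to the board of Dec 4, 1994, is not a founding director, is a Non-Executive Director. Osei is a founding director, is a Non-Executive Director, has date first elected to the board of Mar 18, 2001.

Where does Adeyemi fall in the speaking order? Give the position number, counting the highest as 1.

4

By board role: Oyelaran, Osei, Halvorsen, Adeyemi and Greco (Non-Executive Director).
Among Oyelaran, Osei, Halvorsen, Adeyemi and Greco, a founding director before not a founding director: Oyelaran and Osei (a founding director) before Halvorsen, Adeyemi and Greco (not a founding director).
Among Oyelaran and Osei, by date first elected to the board (earlier first): Oyelaran (Jan 27, 2000) before Osei (Mar 18, 2001).
Among Halvorsen, Adeyemi and Greco, by date first elected to the board (earlier first): Halvorsen (Dec 4, 1994) before Adeyemi (Mar 17, 1998) before Greco (Dec 28, 2002).
Order: Oyelaran, Osei, Halvorsen, Adeyemi, Greco. So position 4.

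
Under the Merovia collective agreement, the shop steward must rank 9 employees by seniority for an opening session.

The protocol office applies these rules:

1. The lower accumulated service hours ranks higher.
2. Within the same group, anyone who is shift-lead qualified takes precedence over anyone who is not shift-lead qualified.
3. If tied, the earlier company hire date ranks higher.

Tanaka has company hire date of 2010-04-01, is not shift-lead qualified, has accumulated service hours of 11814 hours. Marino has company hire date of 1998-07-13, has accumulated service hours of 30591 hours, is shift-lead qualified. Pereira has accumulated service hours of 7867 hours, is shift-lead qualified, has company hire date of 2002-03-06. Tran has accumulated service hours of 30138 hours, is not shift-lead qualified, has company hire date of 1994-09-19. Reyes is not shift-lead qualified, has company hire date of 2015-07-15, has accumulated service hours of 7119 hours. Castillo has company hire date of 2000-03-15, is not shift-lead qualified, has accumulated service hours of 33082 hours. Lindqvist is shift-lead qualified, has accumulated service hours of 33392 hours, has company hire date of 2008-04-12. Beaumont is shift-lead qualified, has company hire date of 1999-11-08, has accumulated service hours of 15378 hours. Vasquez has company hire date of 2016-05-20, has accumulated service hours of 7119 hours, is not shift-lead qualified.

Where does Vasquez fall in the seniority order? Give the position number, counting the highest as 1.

2

By accumulated service hours (lower first): Reyes and Vasquez (both 7119 hours); then Pereira (7867 hours); then Tanaka (11814 hours); then Beaumont (15378 hours); then Tran (30138 hours); then Marino (30591 hours); then Castillo (33082 hours); then Lindqvist (33392 hours).
Reyes and Vasquez are each not shift-lead qualified, so the next rule applies.
Among Reyes and Vasquez, by company hire date (earlier first): Reyes (2015-07-15) before Vasquez (2016-05-20).
Order: Reyes, Vasquez, Pereira, Tanaka, Beaumont, Tran, Marino, Castillo, Lindqvist. So position 2.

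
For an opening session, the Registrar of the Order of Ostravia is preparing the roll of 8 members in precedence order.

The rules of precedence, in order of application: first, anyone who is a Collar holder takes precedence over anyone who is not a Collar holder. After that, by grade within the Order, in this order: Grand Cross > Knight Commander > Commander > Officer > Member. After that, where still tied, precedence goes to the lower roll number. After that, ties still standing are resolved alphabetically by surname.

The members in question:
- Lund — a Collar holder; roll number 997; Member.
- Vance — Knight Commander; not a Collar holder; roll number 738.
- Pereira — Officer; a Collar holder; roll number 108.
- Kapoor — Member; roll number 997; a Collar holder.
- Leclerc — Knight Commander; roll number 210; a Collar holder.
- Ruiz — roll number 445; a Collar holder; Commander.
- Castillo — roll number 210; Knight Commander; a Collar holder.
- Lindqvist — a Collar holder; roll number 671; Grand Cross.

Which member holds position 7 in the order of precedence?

By the first rule: Lindqvist, Castillo, Leclerc, Ruiz, Pereira, Kapoor and Lund (each a Collar holder); then Vance (not a Collar holder).
Among Lindqvist, Castillo, Leclerc, Ruiz, Pereira, Kapoor and Lund, by grade within the Order: Lindqvist (Grand Cross) before Castillo and Leclerc (Knight Commander) before Ruiz (Commander) before Pereira (Officer) before Kapoor and Lund (Member).
Castillo and Leclerc both have roll number 210, so the next rule applies.
Among Castillo and Leclerc, alphabetically by surname: Castillo before Leclerc.
Kapoor and Lund both have roll number 997, so the next rule applies.
Among Kapoor and Lund, alphabetically by surname: Kapoor before Lund.
Order: Lindqvist, Castillo, Leclerc, Ruiz, Pereira, Kapoor, Lund, Vance.

Lund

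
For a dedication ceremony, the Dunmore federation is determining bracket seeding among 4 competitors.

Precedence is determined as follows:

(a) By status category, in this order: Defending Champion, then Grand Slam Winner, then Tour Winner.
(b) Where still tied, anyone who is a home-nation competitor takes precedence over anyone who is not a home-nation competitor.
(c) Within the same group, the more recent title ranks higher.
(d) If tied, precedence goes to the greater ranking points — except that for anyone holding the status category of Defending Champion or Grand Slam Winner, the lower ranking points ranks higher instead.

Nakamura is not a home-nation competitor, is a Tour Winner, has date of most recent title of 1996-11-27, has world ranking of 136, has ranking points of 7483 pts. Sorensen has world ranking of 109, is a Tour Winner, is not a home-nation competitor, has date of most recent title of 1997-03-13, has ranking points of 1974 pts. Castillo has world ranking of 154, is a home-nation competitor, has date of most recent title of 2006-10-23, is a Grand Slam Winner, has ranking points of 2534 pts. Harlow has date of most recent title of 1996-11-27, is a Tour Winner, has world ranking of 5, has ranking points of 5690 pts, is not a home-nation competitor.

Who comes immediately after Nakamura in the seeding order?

Harlow

By status category: Castillo (Grand Slam Winner); then Sorensen, Nakamura and Harlow (Tour Winner).
Sorensen, Nakamura and Harlow are each not a home-nation competitor, so the next rule applies.
Among Sorensen, Nakamura and Harlow, by date of most recent title (later first): Sorensen (1997-03-13) before Nakamura and Harlow (1996-11-27).
Among Nakamura and Harlow, by ranking points (higher first): Nakamura (7483 pts) before Harlow (5690 pts).
Order: Castillo, Sorensen, Nakamura, Harlow.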